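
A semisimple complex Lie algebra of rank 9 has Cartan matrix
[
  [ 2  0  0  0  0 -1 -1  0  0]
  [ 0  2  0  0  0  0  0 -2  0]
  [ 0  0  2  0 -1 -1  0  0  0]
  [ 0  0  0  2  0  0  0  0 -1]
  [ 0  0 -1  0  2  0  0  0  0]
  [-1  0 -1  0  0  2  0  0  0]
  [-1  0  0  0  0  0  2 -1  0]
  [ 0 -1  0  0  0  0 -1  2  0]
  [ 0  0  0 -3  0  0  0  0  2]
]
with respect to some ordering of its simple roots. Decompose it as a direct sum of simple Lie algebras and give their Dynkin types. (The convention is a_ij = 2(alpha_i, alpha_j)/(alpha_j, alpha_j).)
type C_7 + type G_2

The diagram associated to this matrix has two connected components: the simple roots {alpha_1, alpha_2, alpha_3, alpha_5, alpha_6, alpha_7, alpha_8} form a chain of 7 nodes with a double edge at one end; the terminal node there is the unique long simple root (C_7), and {alpha_4, alpha_9} form two nodes joined by a triple edge (G_2). A semisimple Lie algebra decomposes uniquely as the direct sum of simple ideals, one per connected component of its Dynkin diagram, so g ≅ C_7 ⊕ G_2 (dimension 105 + 14 = 119).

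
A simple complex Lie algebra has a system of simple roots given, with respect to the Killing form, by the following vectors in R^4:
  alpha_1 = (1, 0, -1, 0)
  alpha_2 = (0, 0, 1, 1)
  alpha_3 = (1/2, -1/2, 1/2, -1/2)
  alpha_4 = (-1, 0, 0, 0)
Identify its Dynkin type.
type F_4

Compute the Cartan integers a_ij = 2(alpha_i, alpha_j)/(alpha_j, alpha_j); the resulting 4x4 Cartan matrix is
[[2, -1, 0, -2], [-1, 2, 0, 0], [0, 0, 2, -1], [-1, 0, -1, 2]].
The roots have two lengths (squared-length ratio 2:1); the short ones are alpha_{3,4}. The associated Dynkin diagram is a chain of 4 nodes with a double edge between the middle two (F_4), so the type is F_4.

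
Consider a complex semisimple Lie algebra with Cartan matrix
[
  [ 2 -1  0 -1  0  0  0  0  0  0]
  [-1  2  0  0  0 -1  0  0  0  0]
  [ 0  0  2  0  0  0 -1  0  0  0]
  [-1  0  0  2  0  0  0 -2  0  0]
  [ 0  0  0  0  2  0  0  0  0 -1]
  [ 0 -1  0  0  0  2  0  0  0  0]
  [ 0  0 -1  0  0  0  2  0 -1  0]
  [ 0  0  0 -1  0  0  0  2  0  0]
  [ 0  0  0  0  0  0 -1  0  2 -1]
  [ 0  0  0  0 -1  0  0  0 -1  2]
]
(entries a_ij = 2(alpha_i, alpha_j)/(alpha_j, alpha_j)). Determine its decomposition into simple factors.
type A_5 + type B_5

The diagram associated to this matrix has two connected components: the simple roots {alpha_3, alpha_5, alpha_7, alpha_9, alpha_10} form a chain of 5 nodes with single edges (A_5), and {alpha_1, alpha_2, alpha_4, alpha_6, alpha_8} form a chain of 5 nodes with a double edge at one end; the terminal node there is the unique short simple root (B_5). A semisimple Lie algebra decomposes uniquely as the direct sum of simple ideals, one per connected component of its Dynkin diagram, so g ≅ A_5 ⊕ B_5 (dimension 35 + 55 = 90).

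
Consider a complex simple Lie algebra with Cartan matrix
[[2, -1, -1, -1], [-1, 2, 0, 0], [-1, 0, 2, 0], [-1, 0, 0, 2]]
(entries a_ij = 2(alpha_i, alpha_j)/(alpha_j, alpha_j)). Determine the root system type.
The matrix has rank 4 with 2's on the diagonal. Reading the off-diagonal entries as Dynkin edges (a single edge where a_ij = a_ji = -1; a double or triple edge where a_ij * a_ji = 2 or 3), the diagram is a chain of 2 nodes with a fork of two nodes at one end (D_4). One simple-root ordering that puts it in standard form is (alpha_2, alpha_1, alpha_3, alpha_4). So the algebra is type D_4, i.e. so(8).

D_4 (so(8))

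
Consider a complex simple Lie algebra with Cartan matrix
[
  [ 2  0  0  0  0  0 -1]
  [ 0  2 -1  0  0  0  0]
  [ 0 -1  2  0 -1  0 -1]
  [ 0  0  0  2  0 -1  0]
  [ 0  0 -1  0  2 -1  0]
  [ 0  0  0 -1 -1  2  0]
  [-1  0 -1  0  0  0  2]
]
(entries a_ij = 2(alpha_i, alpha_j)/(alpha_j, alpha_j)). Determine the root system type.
The matrix has rank 7 with 2's on the diagonal. Reading the off-diagonal entries as Dynkin edges (a single edge where a_ij = a_ji = -1; a double or triple edge where a_ij * a_ji = 2 or 3), the diagram is a chain of 6 nodes with one extra node attached to the third node from one end (E_7). One simple-root ordering that puts it in standard form is (alpha_1, alpha_2, alpha_7, alpha_3, alpha_5, alpha_6, alpha_4). So the algebra is type E_7.

type E_7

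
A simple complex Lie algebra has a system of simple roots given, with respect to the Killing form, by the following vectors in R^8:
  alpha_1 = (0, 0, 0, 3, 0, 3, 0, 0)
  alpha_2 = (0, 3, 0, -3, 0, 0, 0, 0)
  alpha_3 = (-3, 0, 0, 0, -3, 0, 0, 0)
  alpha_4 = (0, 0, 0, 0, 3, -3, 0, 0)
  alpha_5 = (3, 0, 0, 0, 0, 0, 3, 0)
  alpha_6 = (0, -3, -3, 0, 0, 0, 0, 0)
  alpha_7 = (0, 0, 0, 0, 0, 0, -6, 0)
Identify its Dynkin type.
type C_7

Compute the Cartan integers a_ij = 2(alpha_i, alpha_j)/(alpha_j, alpha_j); the resulting 7x7 Cartan matrix is
[[2, -1, 0, -1, 0, 0, 0], [-1, 2, 0, 0, 0, -1, 0], [0, 0, 2, -1, -1, 0, 0], [-1, 0, -1, 2, 0, 0, 0], [0, 0, -1, 0, 2, 0, -1], [0, -1, 0, 0, 0, 2, 0], [0, 0, 0, 0, -2, 0, 2]].
The roots have two lengths (squared-length ratio 2:1); the short ones are alpha_{1,2,3,4,5,6}. The associated Dynkin diagram is a chain of 7 nodes with a double edge at one end; the terminal node there is the unique long simple root (C_7), so the type is C_7 (the algebra sp(14)).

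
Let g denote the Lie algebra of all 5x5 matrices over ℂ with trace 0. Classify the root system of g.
This is sl(5), which has dimension 5^2 - 1 = 24 and rank 5 - 1 = 4 (a Cartan subalgebra is the diagonal traceless matrices). In the classification of classical Lie algebras, the special linear algebra sl(n+1) has type A_n; here n = 4, so the Dynkin diagram is a chain of 4 nodes with single edges (A_4). Hence the type is A_4.

A_4 (sl(5))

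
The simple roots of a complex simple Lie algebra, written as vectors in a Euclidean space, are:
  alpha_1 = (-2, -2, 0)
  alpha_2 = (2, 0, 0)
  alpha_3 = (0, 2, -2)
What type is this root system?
Compute the Cartan integers a_ij = 2(alpha_i, alpha_j)/(alpha_j, alpha_j); the resulting 3x3 Cartan matrix is
[[2, -2, -1], [-1, 2, 0], [-1, 0, 2]].
The roots have two lengths (squared-length ratio 2:1); the short ones are alpha_{2}. The associated Dynkin diagram is a chain of 3 nodes with a double edge at one end; the terminal node there is the unique short simple root (B_3), so the type is B_3 (the algebra so(7)).

B3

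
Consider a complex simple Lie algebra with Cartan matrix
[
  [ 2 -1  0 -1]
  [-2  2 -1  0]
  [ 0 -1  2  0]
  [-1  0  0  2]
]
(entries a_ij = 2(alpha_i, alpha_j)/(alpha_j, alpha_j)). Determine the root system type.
F4

The matrix has rank 4 with 2's on the diagonal. Reading the off-diagonal entries as Dynkin edges (a single edge where a_ij = a_ji = -1; a double or triple edge where a_ij * a_ji = 2 or 3), the diagram is a chain of 4 nodes with a double edge between the middle two (F_4). One simple-root ordering that puts it in standard form is (alpha_3, alpha_2, alpha_1, alpha_4). So the algebra is type F_4.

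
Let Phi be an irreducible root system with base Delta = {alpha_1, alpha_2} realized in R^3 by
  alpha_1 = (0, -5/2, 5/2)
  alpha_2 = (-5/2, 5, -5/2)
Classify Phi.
G_2

Compute the Cartan integers a_ij = 2(alpha_i, alpha_j)/(alpha_j, alpha_j); the resulting 2x2 Cartan matrix is
[[2, -1], [-3, 2]].
The roots have two lengths (squared-length ratio 3:1); the short ones are alpha_{1}. The associated Dynkin diagram is two nodes joined by a triple edge (G_2), so the type is G_2.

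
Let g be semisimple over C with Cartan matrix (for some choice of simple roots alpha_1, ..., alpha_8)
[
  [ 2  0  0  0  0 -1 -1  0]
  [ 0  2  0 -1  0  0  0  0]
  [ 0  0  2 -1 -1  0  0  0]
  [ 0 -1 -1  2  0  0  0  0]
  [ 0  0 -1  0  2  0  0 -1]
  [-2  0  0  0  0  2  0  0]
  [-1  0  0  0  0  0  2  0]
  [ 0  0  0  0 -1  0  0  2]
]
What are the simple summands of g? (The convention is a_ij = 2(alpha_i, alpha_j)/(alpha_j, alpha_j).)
The diagram associated to this matrix has two connected components: the simple roots {alpha_2, alpha_3, alpha_4, alpha_5, alpha_8} form a chain of 5 nodes with single edges (A_5), and {alpha_1, alpha_6, alpha_7} form a chain of 3 nodes with a double edge at one end; the terminal node there is the unique long simple root (C_3). A semisimple Lie algebra decomposes uniquely as the direct sum of simple ideals, one per connected component of its Dynkin diagram, so g ≅ A_5 ⊕ C_3 (dimension 35 + 21 = 56).

A5 ⊕ C3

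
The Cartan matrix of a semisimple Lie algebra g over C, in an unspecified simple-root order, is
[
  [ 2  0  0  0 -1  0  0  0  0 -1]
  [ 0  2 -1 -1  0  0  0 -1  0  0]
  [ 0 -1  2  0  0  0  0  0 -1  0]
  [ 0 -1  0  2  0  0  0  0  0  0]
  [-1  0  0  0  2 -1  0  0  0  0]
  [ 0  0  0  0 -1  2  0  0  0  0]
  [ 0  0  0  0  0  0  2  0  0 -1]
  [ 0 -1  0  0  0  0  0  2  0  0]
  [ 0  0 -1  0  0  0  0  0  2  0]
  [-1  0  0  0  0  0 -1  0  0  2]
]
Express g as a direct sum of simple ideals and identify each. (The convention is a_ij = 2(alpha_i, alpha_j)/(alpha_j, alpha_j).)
The diagram associated to this matrix has two connected components: the simple roots {alpha_1, alpha_5, alpha_6, alpha_7, alpha_10} form a chain of 5 nodes with single edges (A_5), and {alpha_2, alpha_3, alpha_4, alpha_8, alpha_9} form a chain of 3 nodes with a fork of two nodes at one end (D_5). A semisimple Lie algebra decomposes uniquely as the direct sum of simple ideals, one per connected component of its Dynkin diagram, so g ≅ A_5 ⊕ D_5 (dimension 35 + 45 = 80).

A_5 (sl(6)) ⊕ D_5 (so(10))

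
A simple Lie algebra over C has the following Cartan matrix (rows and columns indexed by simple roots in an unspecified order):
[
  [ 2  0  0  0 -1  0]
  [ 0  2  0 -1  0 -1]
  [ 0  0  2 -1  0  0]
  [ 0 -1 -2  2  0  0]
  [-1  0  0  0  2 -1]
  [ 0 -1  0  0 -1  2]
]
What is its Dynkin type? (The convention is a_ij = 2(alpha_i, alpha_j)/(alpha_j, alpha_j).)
The matrix has rank 6 with 2's on the diagonal. Reading the off-diagonal entries as Dynkin edges (a single edge where a_ij = a_ji = -1; a double or triple edge where a_ij * a_ji = 2 or 3), the diagram is a chain of 6 nodes with a double edge at one end; the terminal node there is the unique short simple root (B_6). One simple-root ordering that puts it in standard form is (alpha_1, alpha_5, alpha_6, alpha_2, alpha_4, alpha_3). So the algebra is type B_6, i.e. so(13).

B_6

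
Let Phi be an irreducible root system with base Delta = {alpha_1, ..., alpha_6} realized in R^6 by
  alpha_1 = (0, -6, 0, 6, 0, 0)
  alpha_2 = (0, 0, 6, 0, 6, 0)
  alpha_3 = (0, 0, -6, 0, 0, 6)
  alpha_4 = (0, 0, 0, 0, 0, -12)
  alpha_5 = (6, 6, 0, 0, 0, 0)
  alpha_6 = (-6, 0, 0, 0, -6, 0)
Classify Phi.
C_6 (sp(12))

Compute the Cartan integers a_ij = 2(alpha_i, alpha_j)/(alpha_j, alpha_j); the resulting 6x6 Cartan matrix is
[[2, 0, 0, 0, -1, 0], [0, 2, -1, 0, 0, -1], [0, -1, 2, -1, 0, 0], [0, 0, -2, 2, 0, 0], [-1, 0, 0, 0, 2, -1], [0, -1, 0, 0, -1, 2]].
The roots have two lengths (squared-length ratio 2:1); the short ones are alpha_{1,2,3,5,6}. The associated Dynkin diagram is a chain of 6 nodes with a double edge at one end; the terminal node there is the unique long simple root (C_6), so the type is C_6 (the algebra sp(12)).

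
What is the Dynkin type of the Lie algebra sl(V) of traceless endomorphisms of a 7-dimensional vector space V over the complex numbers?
type A_6

This is sl(7), which has dimension 7^2 - 1 = 48 and rank 7 - 1 = 6 (a Cartan subalgebra is the diagonal traceless matrices). In the classification of classical Lie algebras, the special linear algebra sl(n+1) has type A_n; here n = 6, so the Dynkin diagram is a chain of 6 nodes with single edges (A_6). Hence the type is A_6.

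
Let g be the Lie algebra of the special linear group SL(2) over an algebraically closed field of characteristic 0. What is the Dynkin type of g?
type A_1

This is sl(2), which has dimension 2^2 - 1 = 3 and rank 2 - 1 = 1 (a Cartan subalgebra is the diagonal traceless matrices). In the classification of classical Lie algebras, the special linear algebra sl(n+1) has type A_n; here n = 1, so the Dynkin diagram is a chain of 1 nodes with single edges (A_1). Hence the type is A_1.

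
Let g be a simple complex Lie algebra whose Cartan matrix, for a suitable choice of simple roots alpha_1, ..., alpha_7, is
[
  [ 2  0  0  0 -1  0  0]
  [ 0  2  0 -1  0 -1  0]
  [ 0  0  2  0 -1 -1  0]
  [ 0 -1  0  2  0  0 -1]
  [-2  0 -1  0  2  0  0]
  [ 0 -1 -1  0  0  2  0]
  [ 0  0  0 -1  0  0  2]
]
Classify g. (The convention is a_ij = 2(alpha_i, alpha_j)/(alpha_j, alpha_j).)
B7

The matrix has rank 7 with 2's on the diagonal. Reading the off-diagonal entries as Dynkin edges (a single edge where a_ij = a_ji = -1; a double or triple edge where a_ij * a_ji = 2 or 3), the diagram is a chain of 7 nodes with a double edge at one end; the terminal node there is the unique short simple root (B_7). One simple-root ordering that puts it in standard form is (alpha_7, alpha_4, alpha_2, alpha_6, alpha_3, alpha_5, alpha_1). So the algebra is type B_7, i.e. so(15).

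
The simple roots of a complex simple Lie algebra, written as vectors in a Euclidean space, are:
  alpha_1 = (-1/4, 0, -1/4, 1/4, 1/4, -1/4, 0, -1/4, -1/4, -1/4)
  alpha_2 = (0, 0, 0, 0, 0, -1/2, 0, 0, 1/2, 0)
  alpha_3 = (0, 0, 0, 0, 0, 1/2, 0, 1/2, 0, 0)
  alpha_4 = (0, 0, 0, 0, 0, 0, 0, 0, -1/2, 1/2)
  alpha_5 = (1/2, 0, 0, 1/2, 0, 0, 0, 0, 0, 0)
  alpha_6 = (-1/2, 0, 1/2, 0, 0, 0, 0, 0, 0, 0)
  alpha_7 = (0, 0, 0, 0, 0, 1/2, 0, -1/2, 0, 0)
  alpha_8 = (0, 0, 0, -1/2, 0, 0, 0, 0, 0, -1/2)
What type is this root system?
E_8

Compute the Cartan integers a_ij = 2(alpha_i, alpha_j)/(alpha_j, alpha_j); the resulting 8x8 Cartan matrix is
[[2, 0, -1, 0, 0, 0, 0, 0], [0, 2, -1, -1, 0, 0, -1, 0], [-1, -1, 2, 0, 0, 0, 0, 0], [0, -1, 0, 2, 0, 0, 0, -1], [0, 0, 0, 0, 2, -1, 0, -1], [0, 0, 0, 0, -1, 2, 0, 0], [0, -1, 0, 0, 0, 0, 2, 0], [0, 0, 0, -1, -1, 0, 0, 2]].
All simple roots have the same length, so the diagram is simply laced. The associated Dynkin diagram is a chain of 7 nodes with one extra node attached to the third node from one end (E_8), so the type is E_8.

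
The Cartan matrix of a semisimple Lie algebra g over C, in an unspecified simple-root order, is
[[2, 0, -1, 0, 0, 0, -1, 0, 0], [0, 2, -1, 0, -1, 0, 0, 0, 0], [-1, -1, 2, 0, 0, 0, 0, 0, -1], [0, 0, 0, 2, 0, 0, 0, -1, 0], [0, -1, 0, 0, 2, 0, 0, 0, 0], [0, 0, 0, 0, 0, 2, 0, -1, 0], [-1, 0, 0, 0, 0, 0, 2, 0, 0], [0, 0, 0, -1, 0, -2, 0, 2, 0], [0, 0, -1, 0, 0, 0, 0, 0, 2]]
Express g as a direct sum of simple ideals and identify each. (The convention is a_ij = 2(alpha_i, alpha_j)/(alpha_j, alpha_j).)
The diagram associated to this matrix has two connected components: the simple roots {alpha_4, alpha_6, alpha_8} form a chain of 3 nodes with a double edge at one end; the terminal node there is the unique short simple root (B_3), and {alpha_1, alpha_2, alpha_3, alpha_5, alpha_7, alpha_9} form a chain of 5 nodes with one extra node attached to the third node from one end (E_6). A semisimple Lie algebra decomposes uniquely as the direct sum of simple ideals, one per connected component of its Dynkin diagram, so g ≅ B_3 ⊕ E_6 (dimension 21 + 78 = 99).

B_3 + E_6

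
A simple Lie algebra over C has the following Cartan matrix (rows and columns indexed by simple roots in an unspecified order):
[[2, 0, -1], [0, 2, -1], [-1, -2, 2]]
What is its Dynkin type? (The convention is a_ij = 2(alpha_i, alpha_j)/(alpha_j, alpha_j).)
The matrix has rank 3 with 2's on the diagonal. Reading the off-diagonal entries as Dynkin edges (a single edge where a_ij = a_ji = -1; a double or triple edge where a_ij * a_ji = 2 or 3), the diagram is a chain of 3 nodes with a double edge at one end; the terminal node there is the unique short simple root (B_3). One simple-root ordering that puts it in standard form is (alpha_1, alpha_3, alpha_2). So the algebra is type B_3, i.e. so(7).

type B_3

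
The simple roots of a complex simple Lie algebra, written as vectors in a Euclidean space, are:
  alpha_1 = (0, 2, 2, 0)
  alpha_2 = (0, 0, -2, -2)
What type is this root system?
A_2

Compute the Cartan integers a_ij = 2(alpha_i, alpha_j)/(alpha_j, alpha_j); the resulting 2x2 Cartan matrix is
[[2, -1], [-1, 2]].
All simple roots have the same length, so the diagram is simply laced. The associated Dynkin diagram is a chain of 2 nodes with single edges (A_2), so the type is A_2 (the algebra sl(3)).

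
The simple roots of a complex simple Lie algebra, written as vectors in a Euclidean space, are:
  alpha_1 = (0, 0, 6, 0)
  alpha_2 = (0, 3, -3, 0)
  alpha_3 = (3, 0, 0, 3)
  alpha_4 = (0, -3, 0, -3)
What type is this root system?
C4

Compute the Cartan integers a_ij = 2(alpha_i, alpha_j)/(alpha_j, alpha_j); the resulting 4x4 Cartan matrix is
[[2, -2, 0, 0], [-1, 2, 0, -1], [0, 0, 2, -1], [0, -1, -1, 2]].
The roots have two lengths (squared-length ratio 2:1); the short ones are alpha_{2,3,4}. The associated Dynkin diagram is a chain of 4 nodes with a double edge at one end; the terminal node there is the unique long simple root (C_4), so the type is C_4 (the algebra sp(8)).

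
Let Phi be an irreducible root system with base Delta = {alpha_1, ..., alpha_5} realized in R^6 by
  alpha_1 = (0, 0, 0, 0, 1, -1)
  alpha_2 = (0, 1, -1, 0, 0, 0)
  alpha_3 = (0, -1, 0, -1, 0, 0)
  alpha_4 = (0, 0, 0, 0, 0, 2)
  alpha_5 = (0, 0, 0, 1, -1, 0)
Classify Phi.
Compute the Cartan integers a_ij = 2(alpha_i, alpha_j)/(alpha_j, alpha_j); the resulting 5x5 Cartan matrix is
[[2, 0, 0, -1, -1], [0, 2, -1, 0, 0], [0, -1, 2, 0, -1], [-2, 0, 0, 2, 0], [-1, 0, -1, 0, 2]].
The roots have two lengths (squared-length ratio 2:1); the short ones are alpha_{1,2,3,5}. The associated Dynkin diagram is a chain of 5 nodes with a double edge at one end; the terminal node there is the unique long simple root (C_5), so the type is C_5 (the algebra sp(10)).

C5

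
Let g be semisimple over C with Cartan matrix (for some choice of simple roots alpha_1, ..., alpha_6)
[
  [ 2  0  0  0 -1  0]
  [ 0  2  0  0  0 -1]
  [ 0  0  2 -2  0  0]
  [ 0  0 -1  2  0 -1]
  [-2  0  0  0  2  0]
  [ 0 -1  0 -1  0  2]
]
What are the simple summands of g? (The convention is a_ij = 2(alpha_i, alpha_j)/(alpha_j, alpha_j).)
type B_2 + type C_4

The diagram associated to this matrix has two connected components: the simple roots {alpha_1, alpha_5} form a chain of 2 nodes with a double edge at one end; the terminal node there is the unique short simple root (B_2), and {alpha_2, alpha_3, alpha_4, alpha_6} form a chain of 4 nodes with a double edge at one end; the terminal node there is the unique long simple root (C_4). A semisimple Lie algebra decomposes uniquely as the direct sum of simple ideals, one per connected component of its Dynkin diagram, so g ≅ B_2 ⊕ C_4 (dimension 10 + 36 = 46).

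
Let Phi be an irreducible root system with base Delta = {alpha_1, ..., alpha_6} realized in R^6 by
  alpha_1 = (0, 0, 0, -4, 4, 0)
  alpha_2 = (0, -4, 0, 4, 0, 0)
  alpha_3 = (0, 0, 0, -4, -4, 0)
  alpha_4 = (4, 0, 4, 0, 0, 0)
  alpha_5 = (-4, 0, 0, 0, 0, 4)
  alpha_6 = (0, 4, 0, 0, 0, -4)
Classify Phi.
D_6

Compute the Cartan integers a_ij = 2(alpha_i, alpha_j)/(alpha_j, alpha_j); the resulting 6x6 Cartan matrix is
[[2, -1, 0, 0, 0, 0], [-1, 2, -1, 0, 0, -1], [0, -1, 2, 0, 0, 0], [0, 0, 0, 2, -1, 0], [0, 0, 0, -1, 2, -1], [0, -1, 0, 0, -1, 2]].
All simple roots have the same length, so the diagram is simply laced. The associated Dynkin diagram is a chain of 4 nodes with a fork of two nodes at one end (D_6), so the type is D_6 (the algebra so(12)).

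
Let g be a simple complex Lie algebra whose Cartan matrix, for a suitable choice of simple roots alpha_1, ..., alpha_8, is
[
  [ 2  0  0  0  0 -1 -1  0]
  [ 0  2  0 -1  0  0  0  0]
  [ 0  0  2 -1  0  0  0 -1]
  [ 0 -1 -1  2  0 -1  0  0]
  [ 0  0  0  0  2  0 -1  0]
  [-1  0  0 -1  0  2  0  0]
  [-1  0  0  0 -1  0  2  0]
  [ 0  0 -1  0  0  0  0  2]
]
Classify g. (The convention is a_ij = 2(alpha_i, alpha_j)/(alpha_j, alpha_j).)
E_8

The matrix has rank 8 with 2's on the diagonal. Reading the off-diagonal entries as Dynkin edges (a single edge where a_ij = a_ji = -1; a double or triple edge where a_ij * a_ji = 2 or 3), the diagram is a chain of 7 nodes with one extra node attached to the third node from one end (E_8). One simple-root ordering that puts it in standard form is (alpha_8, alpha_2, alpha_3, alpha_4, alpha_6, alpha_1, alpha_7, alpha_5). So the algebra is type E_8.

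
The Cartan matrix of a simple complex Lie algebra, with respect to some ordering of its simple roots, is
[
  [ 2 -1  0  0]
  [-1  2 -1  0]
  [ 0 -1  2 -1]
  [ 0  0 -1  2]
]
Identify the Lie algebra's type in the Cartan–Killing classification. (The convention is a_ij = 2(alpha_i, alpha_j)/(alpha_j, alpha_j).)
A4

The matrix has rank 4 with 2's on the diagonal. Reading the off-diagonal entries as Dynkin edges (a single edge where a_ij = a_ji = -1; a double or triple edge where a_ij * a_ji = 2 or 3), the diagram is a chain of 4 nodes with single edges (A_4). One simple-root ordering that puts it in standard form is (alpha_4, alpha_3, alpha_2, alpha_1). So the algebra is type A_4, i.e. sl(5).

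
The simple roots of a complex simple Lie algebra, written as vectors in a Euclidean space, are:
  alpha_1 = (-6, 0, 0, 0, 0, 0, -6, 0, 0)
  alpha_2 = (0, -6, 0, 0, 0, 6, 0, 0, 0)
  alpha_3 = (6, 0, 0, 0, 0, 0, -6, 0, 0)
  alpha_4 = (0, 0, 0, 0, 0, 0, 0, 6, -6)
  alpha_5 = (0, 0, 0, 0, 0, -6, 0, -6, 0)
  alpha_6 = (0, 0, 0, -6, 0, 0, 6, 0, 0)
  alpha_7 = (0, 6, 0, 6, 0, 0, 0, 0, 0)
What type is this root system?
Compute the Cartan integers a_ij = 2(alpha_i, alpha_j)/(alpha_j, alpha_j); the resulting 7x7 Cartan matrix is
[[2, 0, 0, 0, 0, -1, 0], [0, 2, 0, 0, -1, 0, -1], [0, 0, 2, 0, 0, -1, 0], [0, 0, 0, 2, -1, 0, 0], [0, -1, 0, -1, 2, 0, 0], [-1, 0, -1, 0, 0, 2, -1], [0, -1, 0, 0, 0, -1, 2]].
All simple roots have the same length, so the diagram is simply laced. The associated Dynkin diagram is a chain of 5 nodes with a fork of two nodes at one end (D_7), so the type is D_7 (the algebra so(14)).

D_7 (so(14))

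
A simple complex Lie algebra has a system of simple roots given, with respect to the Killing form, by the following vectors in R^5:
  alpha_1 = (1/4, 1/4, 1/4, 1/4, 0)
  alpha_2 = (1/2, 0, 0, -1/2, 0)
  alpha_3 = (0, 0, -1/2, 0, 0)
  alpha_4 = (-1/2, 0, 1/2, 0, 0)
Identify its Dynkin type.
Compute the Cartan integers a_ij = 2(alpha_i, alpha_j)/(alpha_j, alpha_j); the resulting 4x4 Cartan matrix is
[[2, 0, -1, 0], [0, 2, 0, -1], [-1, 0, 2, -1], [0, -1, -2, 2]].
The roots have two lengths (squared-length ratio 2:1); the short ones are alpha_{1,3}. The associated Dynkin diagram is a chain of 4 nodes with a double edge between the middle two (F_4), so the type is F_4.

F_4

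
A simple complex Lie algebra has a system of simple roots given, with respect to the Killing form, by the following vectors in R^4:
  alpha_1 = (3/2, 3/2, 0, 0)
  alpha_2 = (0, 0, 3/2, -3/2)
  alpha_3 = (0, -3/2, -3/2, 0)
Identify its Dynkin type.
Compute the Cartan integers a_ij = 2(alpha_i, alpha_j)/(alpha_j, alpha_j); the resulting 3x3 Cartan matrix is
[[2, 0, -1], [0, 2, -1], [-1, -1, 2]].
All simple roots have the same length, so the diagram is simply laced. The associated Dynkin diagram is a chain of 3 nodes with single edges (A_3), so the type is A_3 (the algebra sl(4)).

A3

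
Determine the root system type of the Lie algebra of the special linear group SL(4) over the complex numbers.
A3

This is sl(4), which has dimension 4^2 - 1 = 15 and rank 4 - 1 = 3 (a Cartan subalgebra is the diagonal traceless matrices). In the classification of classical Lie algebras, the special linear algebra sl(n+1) has type A_n; here n = 3, so the Dynkin diagram is a chain of 3 nodes with single edges (A_3). Hence the type is A_3.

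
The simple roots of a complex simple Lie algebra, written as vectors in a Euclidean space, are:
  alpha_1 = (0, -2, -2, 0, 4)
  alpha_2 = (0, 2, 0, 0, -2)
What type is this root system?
Compute the Cartan integers a_ij = 2(alpha_i, alpha_j)/(alpha_j, alpha_j); the resulting 2x2 Cartan matrix is
[[2, -3], [-1, 2]].
The roots have two lengths (squared-length ratio 3:1); the short ones are alpha_{2}. The associated Dynkin diagram is two nodes joined by a triple edge (G_2), so the type is G_2.

G2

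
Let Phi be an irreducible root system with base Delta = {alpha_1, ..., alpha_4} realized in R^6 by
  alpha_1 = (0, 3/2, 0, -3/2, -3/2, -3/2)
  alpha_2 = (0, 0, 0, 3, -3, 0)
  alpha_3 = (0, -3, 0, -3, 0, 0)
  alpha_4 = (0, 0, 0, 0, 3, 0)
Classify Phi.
F4

Compute the Cartan integers a_ij = 2(alpha_i, alpha_j)/(alpha_j, alpha_j); the resulting 4x4 Cartan matrix is
[[2, 0, 0, -1], [0, 2, -1, -2], [0, -1, 2, 0], [-1, -1, 0, 2]].
The roots have two lengths (squared-length ratio 2:1); the short ones are alpha_{1,4}. The associated Dynkin diagram is a chain of 4 nodes with a double edge between the middle two (F_4), so the type is F_4.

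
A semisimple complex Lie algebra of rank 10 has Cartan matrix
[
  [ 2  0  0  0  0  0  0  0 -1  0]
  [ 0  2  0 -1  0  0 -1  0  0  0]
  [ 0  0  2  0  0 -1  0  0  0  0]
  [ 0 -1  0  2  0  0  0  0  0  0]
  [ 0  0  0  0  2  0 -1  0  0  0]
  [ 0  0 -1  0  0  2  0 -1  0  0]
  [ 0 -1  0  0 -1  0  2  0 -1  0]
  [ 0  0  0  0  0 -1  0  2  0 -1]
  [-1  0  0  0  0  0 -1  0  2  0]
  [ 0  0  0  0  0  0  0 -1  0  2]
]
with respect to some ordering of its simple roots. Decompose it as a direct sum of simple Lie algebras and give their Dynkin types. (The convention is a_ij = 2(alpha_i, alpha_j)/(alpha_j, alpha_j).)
A4 + E6

The diagram associated to this matrix has two connected components: the simple roots {alpha_3, alpha_6, alpha_8, alpha_10} form a chain of 4 nodes with single edges (A_4), and {alpha_1, alpha_2, alpha_4, alpha_5, alpha_7, alpha_9} form a chain of 5 nodes with one extra node attached to the third node from one end (E_6). A semisimple Lie algebra decomposes uniquely as the direct sum of simple ideals, one per connected component of its Dynkin diagram, so g ≅ A_4 ⊕ E_6 (dimension 24 + 78 = 102).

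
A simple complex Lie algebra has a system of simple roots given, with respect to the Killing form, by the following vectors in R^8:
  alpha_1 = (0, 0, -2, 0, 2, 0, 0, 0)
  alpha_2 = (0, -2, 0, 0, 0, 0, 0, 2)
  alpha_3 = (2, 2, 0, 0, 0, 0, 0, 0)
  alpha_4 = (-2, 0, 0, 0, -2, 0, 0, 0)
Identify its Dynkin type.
type A_4

Compute the Cartan integers a_ij = 2(alpha_i, alpha_j)/(alpha_j, alpha_j); the resulting 4x4 Cartan matrix is
[[2, 0, 0, -1], [0, 2, -1, 0], [0, -1, 2, -1], [-1, 0, -1, 2]].
All simple roots have the same length, so the diagram is simply laced. The associated Dynkin diagram is a chain of 4 nodes with single edges (A_4), so the type is A_4 (the algebra sl(5)).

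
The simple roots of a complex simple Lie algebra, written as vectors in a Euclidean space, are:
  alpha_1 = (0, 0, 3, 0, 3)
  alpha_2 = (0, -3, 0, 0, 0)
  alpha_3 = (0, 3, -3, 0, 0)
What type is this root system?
B_3 (so(7))

Compute the Cartan integers a_ij = 2(alpha_i, alpha_j)/(alpha_j, alpha_j); the resulting 3x3 Cartan matrix is
[[2, 0, -1], [0, 2, -1], [-1, -2, 2]].
The roots have two lengths (squared-length ratio 2:1); the short ones are alpha_{2}. The associated Dynkin diagram is a chain of 3 nodes with a double edge at one end; the terminal node there is the unique short simple root (B_3), so the type is B_3 (the algebra so(7)).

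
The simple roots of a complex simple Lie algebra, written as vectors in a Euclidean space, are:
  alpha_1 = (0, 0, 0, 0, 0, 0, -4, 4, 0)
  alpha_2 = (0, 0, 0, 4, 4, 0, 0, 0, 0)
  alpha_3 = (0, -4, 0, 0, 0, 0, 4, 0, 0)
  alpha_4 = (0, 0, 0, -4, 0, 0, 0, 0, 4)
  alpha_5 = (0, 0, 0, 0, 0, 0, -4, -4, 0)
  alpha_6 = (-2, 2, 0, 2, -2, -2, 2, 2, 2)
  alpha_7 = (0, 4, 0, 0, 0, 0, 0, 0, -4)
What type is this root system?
Compute the Cartan integers a_ij = 2(alpha_i, alpha_j)/(alpha_j, alpha_j); the resulting 7x7 Cartan matrix is
[[2, 0, -1, 0, 0, 0, 0], [0, 2, 0, -1, 0, 0, 0], [-1, 0, 2, 0, -1, 0, -1], [0, -1, 0, 2, 0, 0, -1], [0, 0, -1, 0, 2, -1, 0], [0, 0, 0, 0, -1, 2, 0], [0, 0, -1, -1, 0, 0, 2]].
All simple roots have the same length, so the diagram is simply laced. The associated Dynkin diagram is a chain of 6 nodes with one extra node attached to the third node from one end (E_7), so the type is E_7.

E7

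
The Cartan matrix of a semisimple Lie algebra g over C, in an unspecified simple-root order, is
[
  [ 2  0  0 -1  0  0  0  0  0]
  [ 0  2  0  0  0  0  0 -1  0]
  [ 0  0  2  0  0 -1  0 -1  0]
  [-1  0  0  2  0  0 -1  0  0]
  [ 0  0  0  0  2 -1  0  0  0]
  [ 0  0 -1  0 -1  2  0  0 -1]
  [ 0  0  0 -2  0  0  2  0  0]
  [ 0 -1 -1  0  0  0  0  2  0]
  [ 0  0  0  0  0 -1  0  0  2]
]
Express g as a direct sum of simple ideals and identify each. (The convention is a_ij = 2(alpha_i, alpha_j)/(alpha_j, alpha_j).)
The diagram associated to this matrix has two connected components: the simple roots {alpha_1, alpha_4, alpha_7} form a chain of 3 nodes with a double edge at one end; the terminal node there is the unique long simple root (C_3), and {alpha_2, alpha_3, alpha_5, alpha_6, alpha_8, alpha_9} form a chain of 4 nodes with a fork of two nodes at one end (D_6). A semisimple Lie algebra decomposes uniquely as the direct sum of simple ideals, one per connected component of its Dynkin diagram, so g ≅ C_3 ⊕ D_6 (dimension 21 + 66 = 87).

C_3 ⊕ D_6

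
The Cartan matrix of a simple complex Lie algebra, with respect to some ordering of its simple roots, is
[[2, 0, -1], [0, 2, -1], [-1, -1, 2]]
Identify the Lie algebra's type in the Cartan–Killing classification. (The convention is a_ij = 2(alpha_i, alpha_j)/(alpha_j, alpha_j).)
The matrix has rank 3 with 2's on the diagonal. Reading the off-diagonal entries as Dynkin edges (a single edge where a_ij = a_ji = -1; a double or triple edge where a_ij * a_ji = 2 or 3), the diagram is a chain of 3 nodes with single edges (A_3). One simple-root ordering that puts it in standard form is (alpha_2, alpha_3, alpha_1). So the algebra is type A_3, i.e. sl(4).

A3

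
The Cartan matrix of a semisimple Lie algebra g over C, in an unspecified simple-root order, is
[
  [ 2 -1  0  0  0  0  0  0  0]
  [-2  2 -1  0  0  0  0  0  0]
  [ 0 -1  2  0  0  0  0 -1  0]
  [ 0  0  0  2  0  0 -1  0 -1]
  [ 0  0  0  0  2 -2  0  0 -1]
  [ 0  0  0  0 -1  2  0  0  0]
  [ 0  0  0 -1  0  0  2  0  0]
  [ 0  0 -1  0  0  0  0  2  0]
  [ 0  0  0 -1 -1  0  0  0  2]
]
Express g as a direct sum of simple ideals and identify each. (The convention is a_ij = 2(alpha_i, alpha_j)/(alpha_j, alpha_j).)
The diagram associated to this matrix has two connected components: the simple roots {alpha_1, alpha_2, alpha_3, alpha_8} form a chain of 4 nodes with a double edge at one end; the terminal node there is the unique short simple root (B_4), and {alpha_4, alpha_5, alpha_6, alpha_7, alpha_9} form a chain of 5 nodes with a double edge at one end; the terminal node there is the unique short simple root (B_5). A semisimple Lie algebra decomposes uniquely as the direct sum of simple ideals, one per connected component of its Dynkin diagram, so g ≅ B_4 ⊕ B_5 (dimension 36 + 55 = 91).

B_4 (so(9)) + B_5 (so(11))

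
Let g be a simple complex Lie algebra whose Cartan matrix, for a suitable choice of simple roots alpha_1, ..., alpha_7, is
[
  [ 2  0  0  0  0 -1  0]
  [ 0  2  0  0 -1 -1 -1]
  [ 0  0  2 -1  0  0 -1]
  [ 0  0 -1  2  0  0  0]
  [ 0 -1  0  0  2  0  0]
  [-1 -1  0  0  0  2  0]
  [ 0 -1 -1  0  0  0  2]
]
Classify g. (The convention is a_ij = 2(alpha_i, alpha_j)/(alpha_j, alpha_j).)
E_7

The matrix has rank 7 with 2's on the diagonal. Reading the off-diagonal entries as Dynkin edges (a single edge where a_ij = a_ji = -1; a double or triple edge where a_ij * a_ji = 2 or 3), the diagram is a chain of 6 nodes with one extra node attached to the third node from one end (E_7). One simple-root ordering that puts it in standard form is (alpha_1, alpha_5, alpha_6, alpha_2, alpha_7, alpha_3, alpha_4). So the algebra is type E_7.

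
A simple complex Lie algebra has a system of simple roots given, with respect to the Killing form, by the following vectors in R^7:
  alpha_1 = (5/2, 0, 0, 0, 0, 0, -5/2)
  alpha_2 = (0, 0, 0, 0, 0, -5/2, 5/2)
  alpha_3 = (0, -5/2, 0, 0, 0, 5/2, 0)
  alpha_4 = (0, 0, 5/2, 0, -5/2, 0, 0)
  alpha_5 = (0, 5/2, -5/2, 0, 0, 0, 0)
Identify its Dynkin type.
Compute the Cartan integers a_ij = 2(alpha_i, alpha_j)/(alpha_j, alpha_j); the resulting 5x5 Cartan matrix is
[[2, -1, 0, 0, 0], [-1, 2, -1, 0, 0], [0, -1, 2, 0, -1], [0, 0, 0, 2, -1], [0, 0, -1, -1, 2]].
All simple roots have the same length, so the diagram is simply laced. The associated Dynkin diagram is a chain of 5 nodes with single edges (A_5), so the type is A_5 (the algebra sl(6)).

A5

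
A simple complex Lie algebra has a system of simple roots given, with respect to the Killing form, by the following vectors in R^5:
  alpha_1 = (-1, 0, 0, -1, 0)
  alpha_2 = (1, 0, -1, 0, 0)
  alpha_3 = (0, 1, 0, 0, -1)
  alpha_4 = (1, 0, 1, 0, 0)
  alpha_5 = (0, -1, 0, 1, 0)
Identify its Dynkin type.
Compute the Cartan integers a_ij = 2(alpha_i, alpha_j)/(alpha_j, alpha_j); the resulting 5x5 Cartan matrix is
[[2, -1, 0, -1, -1], [-1, 2, 0, 0, 0], [0, 0, 2, 0, -1], [-1, 0, 0, 2, 0], [-1, 0, -1, 0, 2]].
All simple roots have the same length, so the diagram is simply laced. The associated Dynkin diagram is a chain of 3 nodes with a fork of two nodes at one end (D_5), so the type is D_5 (the algebra so(10)).

D5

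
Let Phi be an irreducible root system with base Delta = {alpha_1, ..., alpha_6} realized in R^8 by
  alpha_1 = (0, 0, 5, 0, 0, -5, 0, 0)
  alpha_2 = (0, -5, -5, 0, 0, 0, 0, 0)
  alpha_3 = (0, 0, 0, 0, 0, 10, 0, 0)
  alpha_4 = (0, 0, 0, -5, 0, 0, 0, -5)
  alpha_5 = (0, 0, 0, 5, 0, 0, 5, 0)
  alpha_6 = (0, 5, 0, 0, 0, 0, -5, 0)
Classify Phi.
Compute the Cartan integers a_ij = 2(alpha_i, alpha_j)/(alpha_j, alpha_j); the resulting 6x6 Cartan matrix is
[[2, -1, -1, 0, 0, 0], [-1, 2, 0, 0, 0, -1], [-2, 0, 2, 0, 0, 0], [0, 0, 0, 2, -1, 0], [0, 0, 0, -1, 2, -1], [0, -1, 0, 0, -1, 2]].
The roots have two lengths (squared-length ratio 2:1); the short ones are alpha_{1,2,4,5,6}. The associated Dynkin diagram is a chain of 6 nodes with a double edge at one end; the terminal node there is the unique long simple root (C_6), so the type is C_6 (the algebra sp(12)).

type C_6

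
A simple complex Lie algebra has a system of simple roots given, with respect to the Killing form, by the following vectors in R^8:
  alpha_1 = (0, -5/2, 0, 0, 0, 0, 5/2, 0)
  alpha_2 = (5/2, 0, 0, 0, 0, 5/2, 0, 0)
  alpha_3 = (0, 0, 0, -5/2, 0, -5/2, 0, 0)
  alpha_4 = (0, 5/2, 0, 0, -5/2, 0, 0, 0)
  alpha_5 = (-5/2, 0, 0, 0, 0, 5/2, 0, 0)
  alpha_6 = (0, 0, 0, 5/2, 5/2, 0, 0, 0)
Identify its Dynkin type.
D6

Compute the Cartan integers a_ij = 2(alpha_i, alpha_j)/(alpha_j, alpha_j); the resulting 6x6 Cartan matrix is
[[2, 0, 0, -1, 0, 0], [0, 2, -1, 0, 0, 0], [0, -1, 2, 0, -1, -1], [-1, 0, 0, 2, 0, -1], [0, 0, -1, 0, 2, 0], [0, 0, -1, -1, 0, 2]].
All simple roots have the same length, so the diagram is simply laced. The associated Dynkin diagram is a chain of 4 nodes with a fork of two nodes at one end (D_6), so the type is D_6 (the algebra so(12)).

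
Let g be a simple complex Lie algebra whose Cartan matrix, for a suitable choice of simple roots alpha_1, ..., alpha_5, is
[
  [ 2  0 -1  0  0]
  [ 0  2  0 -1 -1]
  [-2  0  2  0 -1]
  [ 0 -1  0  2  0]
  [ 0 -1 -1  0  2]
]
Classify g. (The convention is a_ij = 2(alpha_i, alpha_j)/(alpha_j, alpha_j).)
The matrix has rank 5 with 2's on the diagonal. Reading the off-diagonal entries as Dynkin edges (a single edge where a_ij = a_ji = -1; a double or triple edge where a_ij * a_ji = 2 or 3), the diagram is a chain of 5 nodes with a double edge at one end; the terminal node there is the unique short simple root (B_5). One simple-root ordering that puts it in standard form is (alpha_4, alpha_2, alpha_5, alpha_3, alpha_1). So the algebra is type B_5, i.e. so(11).

type B_5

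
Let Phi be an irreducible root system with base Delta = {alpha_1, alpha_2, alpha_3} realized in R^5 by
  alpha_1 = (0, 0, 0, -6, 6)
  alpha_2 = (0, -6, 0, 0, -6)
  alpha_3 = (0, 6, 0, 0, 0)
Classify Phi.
Compute the Cartan integers a_ij = 2(alpha_i, alpha_j)/(alpha_j, alpha_j); the resulting 3x3 Cartan matrix is
[[2, -1, 0], [-1, 2, -2], [0, -1, 2]].
The roots have two lengths (squared-length ratio 2:1); the short ones are alpha_{3}. The associated Dynkin diagram is a chain of 3 nodes with a double edge at one end; the terminal node there is the unique short simple root (B_3), so the type is B_3 (the algebra so(7)).

B3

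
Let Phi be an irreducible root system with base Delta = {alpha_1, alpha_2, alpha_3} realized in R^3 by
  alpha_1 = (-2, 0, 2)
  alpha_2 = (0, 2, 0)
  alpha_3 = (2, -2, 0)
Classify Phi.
B3

Compute the Cartan integers a_ij = 2(alpha_i, alpha_j)/(alpha_j, alpha_j); the resulting 3x3 Cartan matrix is
[[2, 0, -1], [0, 2, -1], [-1, -2, 2]].
The roots have two lengths (squared-length ratio 2:1); the short ones are alpha_{2}. The associated Dynkin diagram is a chain of 3 nodes with a double edge at one end; the terminal node there is the unique short simple root (B_3), so the type is B_3 (the algebra so(7)).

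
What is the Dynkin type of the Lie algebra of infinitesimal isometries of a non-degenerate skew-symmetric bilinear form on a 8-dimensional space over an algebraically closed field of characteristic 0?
C_4

This is sp(8), which has dimension 8(8+1)/2 = 36 and rank 8/2 = 4. In the classification of classical Lie algebras, the symplectic algebra sp(2n) has type C_n; here n = 4, so the Dynkin diagram is a chain of 4 nodes with a double edge at one end; the terminal node there is the unique long simple root (C_4). Hence the type is C_4.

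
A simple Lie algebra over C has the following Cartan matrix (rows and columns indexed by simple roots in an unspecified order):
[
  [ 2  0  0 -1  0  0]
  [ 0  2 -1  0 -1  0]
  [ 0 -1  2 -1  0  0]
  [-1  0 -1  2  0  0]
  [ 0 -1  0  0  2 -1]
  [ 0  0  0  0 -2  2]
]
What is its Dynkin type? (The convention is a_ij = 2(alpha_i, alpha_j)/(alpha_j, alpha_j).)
C_6

The matrix has rank 6 with 2's on the diagonal. Reading the off-diagonal entries as Dynkin edges (a single edge where a_ij = a_ji = -1; a double or triple edge where a_ij * a_ji = 2 or 3), the diagram is a chain of 6 nodes with a double edge at one end; the terminal node there is the unique long simple root (C_6). One simple-root ordering that puts it in standard form is (alpha_1, alpha_4, alpha_3, alpha_2, alpha_5, alpha_6). So the algebra is type C_6, i.e. sp(12).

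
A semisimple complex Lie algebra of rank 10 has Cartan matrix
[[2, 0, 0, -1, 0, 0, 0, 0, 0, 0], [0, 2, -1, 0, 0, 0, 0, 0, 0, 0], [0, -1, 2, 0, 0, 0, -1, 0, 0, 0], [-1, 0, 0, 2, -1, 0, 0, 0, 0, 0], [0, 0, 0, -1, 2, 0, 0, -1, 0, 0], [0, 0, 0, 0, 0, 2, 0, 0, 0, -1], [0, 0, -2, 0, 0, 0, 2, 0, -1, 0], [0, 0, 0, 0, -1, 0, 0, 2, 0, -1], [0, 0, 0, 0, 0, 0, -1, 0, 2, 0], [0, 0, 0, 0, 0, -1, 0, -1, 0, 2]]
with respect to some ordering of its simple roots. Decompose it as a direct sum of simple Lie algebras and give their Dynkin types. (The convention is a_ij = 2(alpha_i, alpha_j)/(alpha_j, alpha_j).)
A6 + F4

The diagram associated to this matrix has two connected components: the simple roots {alpha_1, alpha_4, alpha_5, alpha_6, alpha_8, alpha_10} form a chain of 6 nodes with single edges (A_6), and {alpha_2, alpha_3, alpha_7, alpha_9} form a chain of 4 nodes with a double edge between the middle two (F_4). A semisimple Lie algebra decomposes uniquely as the direct sum of simple ideals, one per connected component of its Dynkin diagram, so g ≅ A_6 ⊕ F_4 (dimension 48 + 52 = 100).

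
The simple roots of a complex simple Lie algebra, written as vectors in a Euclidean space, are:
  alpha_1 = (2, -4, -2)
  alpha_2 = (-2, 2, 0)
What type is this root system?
G_2

Compute the Cartan integers a_ij = 2(alpha_i, alpha_j)/(alpha_j, alpha_j); the resulting 2x2 Cartan matrix is
[[2, -3], [-1, 2]].
The roots have two lengths (squared-length ratio 3:1); the short ones are alpha_{2}. The associated Dynkin diagram is two nodes joined by a triple edge (G_2), so the type is G_2.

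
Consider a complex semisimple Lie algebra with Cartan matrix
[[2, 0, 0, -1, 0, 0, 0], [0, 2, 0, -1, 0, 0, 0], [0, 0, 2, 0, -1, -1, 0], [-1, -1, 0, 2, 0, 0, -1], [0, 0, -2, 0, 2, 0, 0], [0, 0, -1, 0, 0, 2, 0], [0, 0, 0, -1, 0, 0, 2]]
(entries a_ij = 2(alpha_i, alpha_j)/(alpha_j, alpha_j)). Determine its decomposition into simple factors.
C3 ⊕ D4

The diagram associated to this matrix has two connected components: the simple roots {alpha_3, alpha_5, alpha_6} form a chain of 3 nodes with a double edge at one end; the terminal node there is the unique long simple root (C_3), and {alpha_1, alpha_2, alpha_4, alpha_7} form a chain of 2 nodes with a fork of two nodes at one end (D_4). A semisimple Lie algebra decomposes uniquely as the direct sum of simple ideals, one per connected component of its Dynkin diagram, so g ≅ C_3 ⊕ D_4 (dimension 21 + 28 = 49).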